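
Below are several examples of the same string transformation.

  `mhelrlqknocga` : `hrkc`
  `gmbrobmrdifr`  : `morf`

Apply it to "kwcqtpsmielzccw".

Each output is the input with this applied: keep one character in every 3, starting at position 2 (positions 2nd, 5th, 8th, ...).
So "kwcqtpsmielzccw" becomes "wtmlc".

wtmlc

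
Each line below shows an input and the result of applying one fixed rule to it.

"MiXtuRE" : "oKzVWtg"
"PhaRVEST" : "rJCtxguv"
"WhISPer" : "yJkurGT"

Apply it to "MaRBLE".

oCtdng

What's happening: shift every letter 2 places forward in the alphabet (wrapping around), then flip the case of every letter.
"MaRBLE" → "OcTDNG" → "oCtdng".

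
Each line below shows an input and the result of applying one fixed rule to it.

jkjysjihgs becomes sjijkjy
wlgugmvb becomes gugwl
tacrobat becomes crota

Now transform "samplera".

In each case the input is transformed by: delete the last 3 characters, then move the last 3 characters to the front (rotate right by 3).
On "samplera": the first step gives "sampl", and the second then gives "mplsa".

mplsa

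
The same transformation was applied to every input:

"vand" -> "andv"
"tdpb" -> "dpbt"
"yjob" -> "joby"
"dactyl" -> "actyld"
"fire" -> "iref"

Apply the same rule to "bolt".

The rule is to move the first character to the end.
"bolt" → "oltb".

oltb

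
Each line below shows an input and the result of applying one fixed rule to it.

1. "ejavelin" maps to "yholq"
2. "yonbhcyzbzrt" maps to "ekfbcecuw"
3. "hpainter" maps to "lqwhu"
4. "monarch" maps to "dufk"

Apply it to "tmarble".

Rule — delete the first 3 characters, then shift every letter 3 places forward in the alphabet (wrapping around).
On "tmarble": the first step gives "rble", and the second then gives "ueoh".

ueoh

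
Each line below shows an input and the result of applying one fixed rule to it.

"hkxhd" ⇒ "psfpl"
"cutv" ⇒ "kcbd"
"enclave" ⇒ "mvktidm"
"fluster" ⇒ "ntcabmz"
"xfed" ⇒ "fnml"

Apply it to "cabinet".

The pattern: shift every letter 8 places forward in the alphabet (wrapping around).
On "cabinet" that produces "kijqvmb".

kijqvmb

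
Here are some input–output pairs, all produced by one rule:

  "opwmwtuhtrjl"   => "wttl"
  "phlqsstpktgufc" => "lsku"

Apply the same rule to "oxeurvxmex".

eve

Rule — keep one character in every 3, starting at position 3 (positions 3rd, 6th, 9th, ...).
Applying that to "oxeurvxmex" gives "eve".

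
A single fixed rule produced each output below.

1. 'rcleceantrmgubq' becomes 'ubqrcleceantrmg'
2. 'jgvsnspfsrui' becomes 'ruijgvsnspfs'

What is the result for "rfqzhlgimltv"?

In each case the input is transformed by: move the last 3 characters to the front (rotate right by 3).
Doing the same to "rfqzhlgimltv": "ltvrfqzhlgim".

ltvrfqzhlgim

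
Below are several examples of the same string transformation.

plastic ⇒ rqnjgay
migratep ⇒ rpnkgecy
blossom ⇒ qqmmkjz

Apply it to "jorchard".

Each output is the input with this applied: sort the characters into reverse alphabetical order, then shift every letter 2 places backward in the alphabet (wrapping around).
"jorchard" → "rrojhdca" → "ppmhfbay".
(Check on "migratep": → "trpmigea" → "rpnkgecy" ✓)

ppmhfbay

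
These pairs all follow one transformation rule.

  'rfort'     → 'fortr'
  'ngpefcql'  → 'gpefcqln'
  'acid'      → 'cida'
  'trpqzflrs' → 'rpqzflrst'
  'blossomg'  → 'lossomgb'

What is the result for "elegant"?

Rule — move the first character to the end.
"elegant" → "legante".

legante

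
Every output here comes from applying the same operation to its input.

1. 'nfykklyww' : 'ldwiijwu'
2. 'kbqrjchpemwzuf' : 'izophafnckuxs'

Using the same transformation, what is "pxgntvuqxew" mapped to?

What's happening: delete the last character, then shift every letter 2 places backward in the alphabet (wrapping around).
"pxgntvuqxew" → "pxgntvuqxe" → "nvelrtsovc".
(Check on "kbqrjchpemwzuf": → "kbqrjchpemwzu" → "izophafnckuxs" ✓)

nvelrtsovc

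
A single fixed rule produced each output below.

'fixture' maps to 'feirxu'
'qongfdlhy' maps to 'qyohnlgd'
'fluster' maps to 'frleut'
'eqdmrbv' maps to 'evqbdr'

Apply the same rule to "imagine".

iemnai

The transformation: take characters alternately from the front and the back (1st, last, 2nd, 2nd-last, ...), then delete the last character.
"imagine" → "iemnaig" → "iemnai".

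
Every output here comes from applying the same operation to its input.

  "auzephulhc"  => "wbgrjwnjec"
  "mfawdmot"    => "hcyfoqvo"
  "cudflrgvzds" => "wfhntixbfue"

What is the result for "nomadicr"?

Looking at the pairs, the operation is to shift every letter 2 places forward in the alphabet (wrapping around), then move the first character to the end.
Applying both steps to "nomadicr": "pqocfket", then "qocfketp".

qocfketp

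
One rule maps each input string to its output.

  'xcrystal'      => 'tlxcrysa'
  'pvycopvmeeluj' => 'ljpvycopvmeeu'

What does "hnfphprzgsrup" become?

rphnfphprzgsu

Rule — move the last 2 characters to the front (rotate right by 2), then swap the first and last characters.
Doing the same to "hnfphprzgsrup": "rphnfphprzgsu".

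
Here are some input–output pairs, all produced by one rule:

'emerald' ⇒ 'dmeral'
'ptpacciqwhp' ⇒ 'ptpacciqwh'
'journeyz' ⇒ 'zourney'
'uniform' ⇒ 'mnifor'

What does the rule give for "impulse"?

The pattern: delete the first character, then move the last character to the front.
Working it through for "impulse": intermediate "mpulse", final "empuls".

empuls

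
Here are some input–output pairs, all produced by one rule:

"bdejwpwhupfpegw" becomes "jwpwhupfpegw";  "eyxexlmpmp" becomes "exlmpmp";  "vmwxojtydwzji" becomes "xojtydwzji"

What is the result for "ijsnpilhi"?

npilhi

The pattern: delete the first 3 characters.
Doing the same to "ijsnpilhi": "npilhi".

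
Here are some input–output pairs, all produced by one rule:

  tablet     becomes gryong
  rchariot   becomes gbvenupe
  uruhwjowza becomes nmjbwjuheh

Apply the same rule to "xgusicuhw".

juhpvfhtk

In each case the input is transformed by: reverse the string, then shift every letter 13 places forward in the alphabet (wrapping around) — i.e. ROT13.
On "xgusicuhw": the first step gives "whucisugx", and the second then gives "juhpvfhtk".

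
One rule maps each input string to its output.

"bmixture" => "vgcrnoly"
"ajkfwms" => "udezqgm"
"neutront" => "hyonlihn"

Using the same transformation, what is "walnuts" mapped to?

Each output is the input with this applied: shift every letter 6 places backward in the alphabet (wrapping around).
On "walnuts" that produces "qufhonm".

qufhonm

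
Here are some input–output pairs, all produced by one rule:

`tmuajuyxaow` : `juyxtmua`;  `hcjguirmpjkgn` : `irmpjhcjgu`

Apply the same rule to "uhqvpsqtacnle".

The transformation: delete the last 3 characters, then swap the front and back halves of the string.
Doing the same to "uhqvpsqtacnle": "sqtacuhqvp".

sqtacuhqvp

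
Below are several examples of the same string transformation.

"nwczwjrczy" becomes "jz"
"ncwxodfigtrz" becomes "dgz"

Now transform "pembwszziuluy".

siu

Each output is the input with this applied: delete the first 3 characters, then keep one character in every 3, starting at position 3 (positions 3rd, 6th, 9th, ...).
For "pembwszziuluy", step one produces "bwszziuluy"; step two turns that into "siu".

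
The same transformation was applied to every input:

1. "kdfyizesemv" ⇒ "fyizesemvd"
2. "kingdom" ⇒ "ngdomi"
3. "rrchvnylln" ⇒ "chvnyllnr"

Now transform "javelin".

Rule — delete the first character, then move the first character to the end.
Applying both steps to "javelin": "avelin", then "velina".

velina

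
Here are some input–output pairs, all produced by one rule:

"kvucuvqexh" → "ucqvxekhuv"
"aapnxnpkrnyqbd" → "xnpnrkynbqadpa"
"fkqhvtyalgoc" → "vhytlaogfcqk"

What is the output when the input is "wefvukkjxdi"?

Rule — move the first 3 characters to the end (rotate left by 3), then swap each adjacent pair of characters (1↔2, 3↔4, ...).
For "wefvukkjxdi", step one produces "vukkjxdiwef"; step two turns that into "uvkkxjidewf".

uvkkxjidewf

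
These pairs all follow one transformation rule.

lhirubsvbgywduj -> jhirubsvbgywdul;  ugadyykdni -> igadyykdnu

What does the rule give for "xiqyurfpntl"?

liqyurfpntx

The rule is to swap the first and last characters.
For "xiqyurfpntl" the result is "liqyurfpntx".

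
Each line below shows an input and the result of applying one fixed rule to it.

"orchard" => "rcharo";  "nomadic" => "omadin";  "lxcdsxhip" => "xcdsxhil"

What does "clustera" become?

lusterc

In each case the input is transformed by: swap the first and last characters, then delete the first character.
"clustera" → "lusterc".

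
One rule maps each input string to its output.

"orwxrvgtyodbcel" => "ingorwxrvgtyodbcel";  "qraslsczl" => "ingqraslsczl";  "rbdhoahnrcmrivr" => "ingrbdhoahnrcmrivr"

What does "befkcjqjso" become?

ingbefkcjqjso

In each case the input is transformed by: prepend "ing".
"befkcjqjso" → "ingbefkcjqjso".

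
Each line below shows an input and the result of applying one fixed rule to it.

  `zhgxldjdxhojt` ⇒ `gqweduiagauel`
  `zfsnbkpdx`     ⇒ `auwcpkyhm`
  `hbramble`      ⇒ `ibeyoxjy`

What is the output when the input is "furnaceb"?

The transformation: shift every letter 3 places backward in the alphabet (wrapping around), then move the last 2 characters to the front (rotate right by 2).
Working it through for "furnaceb": intermediate "crokxzby", final "bycrokxz".

bycrokxz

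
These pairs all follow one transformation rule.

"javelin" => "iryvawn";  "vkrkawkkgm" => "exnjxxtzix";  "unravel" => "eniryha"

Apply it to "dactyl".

pglyqn

The transformation: move the first 2 characters to the end (rotate left by 2), then shift every letter 13 places forward in the alphabet (wrapping around) — i.e. ROT13.
For "dactyl", step one produces "ctylda"; step two turns that into "pglyqn".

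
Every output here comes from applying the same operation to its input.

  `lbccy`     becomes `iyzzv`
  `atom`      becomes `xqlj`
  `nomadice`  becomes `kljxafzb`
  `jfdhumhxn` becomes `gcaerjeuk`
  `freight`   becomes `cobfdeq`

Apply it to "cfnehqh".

Each output is the input with this applied: shift every letter 3 places backward in the alphabet (wrapping around).
For "cfnehqh" the result is "zckbene".

zckbene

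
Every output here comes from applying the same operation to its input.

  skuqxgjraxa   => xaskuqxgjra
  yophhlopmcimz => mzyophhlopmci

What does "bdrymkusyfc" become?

fcbdrymkusy

What's happening: move the last 2 characters to the front (rotate right by 2).
For "bdrymkusyfc" the result is "fcbdrymkusy".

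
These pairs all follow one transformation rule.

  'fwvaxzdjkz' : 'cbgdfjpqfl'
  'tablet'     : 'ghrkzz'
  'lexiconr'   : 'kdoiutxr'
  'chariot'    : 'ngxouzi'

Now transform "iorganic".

Looking at the pairs, the operation is to move the first character to the end, then shift every letter 6 places forward in the alphabet (wrapping around).
For "iorganic", step one produces "organici"; step two turns that into "uxmgtoio".
(Check on "lexiconr": → "exiconrl" → "kdoiutxr" ✓)

uxmgtoio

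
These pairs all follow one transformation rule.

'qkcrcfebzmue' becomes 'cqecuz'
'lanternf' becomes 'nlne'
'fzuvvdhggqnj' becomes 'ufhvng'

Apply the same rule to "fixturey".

xfeu

Each output is the input with this applied: keep every other character starting from the first (positions 1st, 3rd, 5th, ...), then swap each adjacent pair of characters (1↔2, 3↔4, ...).
Starting from "fixturey": after the first operation, "fxue"; after the second, "xfeu".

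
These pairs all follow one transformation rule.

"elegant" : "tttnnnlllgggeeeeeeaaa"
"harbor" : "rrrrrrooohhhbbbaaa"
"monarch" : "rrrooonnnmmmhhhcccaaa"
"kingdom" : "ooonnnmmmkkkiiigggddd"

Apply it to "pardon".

rrrpppooonnndddaaa

Each output is the input with this applied: sort the characters into reverse alphabetical order, then repeat every character 3 times.
Working it through for "pardon": intermediate "rponda", final "rrrpppooonnndddaaa".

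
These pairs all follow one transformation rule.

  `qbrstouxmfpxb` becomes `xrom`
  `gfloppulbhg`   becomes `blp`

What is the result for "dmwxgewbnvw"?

The pattern: keep one character in every 3, starting at position 3 (positions 3rd, 6th, 9th, ...), then move the last character to the front.
Working it through for "dmwxgewbnvw": intermediate "wen", final "nwe".

nwe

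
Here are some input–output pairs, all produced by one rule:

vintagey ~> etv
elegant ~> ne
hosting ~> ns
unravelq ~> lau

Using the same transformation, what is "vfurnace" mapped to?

crv

The pattern: reverse the string, then keep one character in every 3, starting at position 2 (positions 2nd, 5th, 8th, ...).
For "vfurnace", step one produces "ecanrufv"; step two turns that into "crv".
(Check on "unravelq": → "qlevarnu" → "lau" ✓)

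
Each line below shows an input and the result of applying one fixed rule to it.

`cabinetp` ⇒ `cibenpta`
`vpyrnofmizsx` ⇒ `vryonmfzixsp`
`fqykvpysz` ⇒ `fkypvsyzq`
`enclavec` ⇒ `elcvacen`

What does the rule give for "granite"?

gnatier

The transformation: swap each adjacent pair of characters (1↔2, 3↔4, ...), then move the first character to the end.
Starting from "granite": after the first operation, "rgnatie"; after the second, "gnatier".
(Check on "vpyrnofmizsx": → "pvryonmfzixs" → "vryonmfzixsp" ✓)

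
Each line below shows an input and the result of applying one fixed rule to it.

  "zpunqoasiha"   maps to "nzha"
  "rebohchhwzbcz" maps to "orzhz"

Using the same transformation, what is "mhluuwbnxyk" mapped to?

umyb

Looking at the pairs, the operation is to keep one character in every 3, starting at position 1 (positions 1st, 4th, 7th, ...), then swap each adjacent pair of characters (1↔2, 3↔4, ...).
Working it through for "mhluuwbnxyk": intermediate "muby", final "umyb".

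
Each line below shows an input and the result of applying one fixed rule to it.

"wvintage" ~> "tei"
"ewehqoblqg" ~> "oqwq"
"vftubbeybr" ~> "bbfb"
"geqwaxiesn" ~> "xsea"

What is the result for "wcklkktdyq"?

kyck

The rule is to swap the front and back halves of the string, then keep one character in every 3, starting at position 1 (positions 1st, 4th, 7th, ...).
On "wcklkktdyq": the first step gives "ktdyqwcklk", and the second then gives "kyck".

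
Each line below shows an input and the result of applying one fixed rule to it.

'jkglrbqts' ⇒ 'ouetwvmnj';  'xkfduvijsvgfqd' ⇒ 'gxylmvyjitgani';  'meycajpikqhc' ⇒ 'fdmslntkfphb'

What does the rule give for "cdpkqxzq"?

ntactfgs

The transformation: shift every letter 3 places forward in the alphabet (wrapping around), then move the first 3 characters to the end (rotate left by 3).
Applying both steps to "cdpkqxzq": "fgsntact", then "ntactfgs".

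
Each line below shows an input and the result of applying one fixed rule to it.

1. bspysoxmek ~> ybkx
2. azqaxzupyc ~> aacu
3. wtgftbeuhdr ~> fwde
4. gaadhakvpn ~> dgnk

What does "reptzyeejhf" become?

trhe

The rule is to keep one character in every 3, starting at position 1 (positions 1st, 4th, 7th, ...), then swap each adjacent pair of characters (1↔2, 3↔4, ...).
For "reptzyeejhf", step one produces "rteh"; step two turns that into "trhe".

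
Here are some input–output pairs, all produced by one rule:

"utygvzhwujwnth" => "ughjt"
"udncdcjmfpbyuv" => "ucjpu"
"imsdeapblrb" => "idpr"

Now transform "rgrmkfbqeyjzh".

What's happening: keep one character in every 3, starting at position 1 (positions 1st, 4th, 7th, ...).
Doing the same to "rgrmkfbqeyjzh": "rmbyh".

rmbyh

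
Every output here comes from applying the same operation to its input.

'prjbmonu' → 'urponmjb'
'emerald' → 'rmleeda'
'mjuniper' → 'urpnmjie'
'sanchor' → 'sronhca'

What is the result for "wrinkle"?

wrnlkie

Each output is the input with this applied: sort the characters into reverse alphabetical order.
So "wrinkle" becomes "wrnlkie".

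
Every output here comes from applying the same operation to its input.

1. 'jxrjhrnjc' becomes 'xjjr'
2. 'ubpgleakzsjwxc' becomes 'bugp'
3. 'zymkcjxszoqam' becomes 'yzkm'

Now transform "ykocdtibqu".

What's happening: swap each adjacent pair of characters (1↔2, 3↔4, ...), then keep only the first 4 characters.
"ykocdtibqu" → "kycotdbiuq" → "kyco".
(Check on "jxrjhrnjc": → "xjjrrhjnc" → "xjjr" ✓)

kyco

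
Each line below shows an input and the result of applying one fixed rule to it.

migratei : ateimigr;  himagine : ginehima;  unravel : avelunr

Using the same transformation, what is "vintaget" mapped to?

agetvint

The transformation: move the last character to the front, then move the last 3 characters to the front (rotate right by 3).
Starting from "vintaget": after the first operation, "tvintage"; after the second, "agetvint".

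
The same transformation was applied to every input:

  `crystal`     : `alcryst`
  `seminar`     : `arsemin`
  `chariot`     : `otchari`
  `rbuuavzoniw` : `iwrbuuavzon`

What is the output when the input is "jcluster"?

erjclust

Each output is the input with this applied: move the last 2 characters to the front (rotate right by 2).
Doing the same to "jcluster": "erjclust".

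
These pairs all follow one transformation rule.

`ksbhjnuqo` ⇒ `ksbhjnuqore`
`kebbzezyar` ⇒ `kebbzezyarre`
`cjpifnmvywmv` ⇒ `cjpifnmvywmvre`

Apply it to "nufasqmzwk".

What's happening: append "re".
"nufasqmzwk" → "nufasqmzwkre".

nufasqmzwkre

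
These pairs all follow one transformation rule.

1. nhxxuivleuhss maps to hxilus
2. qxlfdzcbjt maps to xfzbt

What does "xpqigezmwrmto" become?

The transformation: keep every other character starting from the second (positions 2nd, 4th, 6th, ...).
Applying that to "xpqigezmwrmto" gives "piemrt".

piemrt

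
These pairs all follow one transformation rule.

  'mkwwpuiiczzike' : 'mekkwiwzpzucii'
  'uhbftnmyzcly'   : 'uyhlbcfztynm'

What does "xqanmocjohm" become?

xmqhaonjmco

What's happening: take characters alternately from the front and the back (1st, last, 2nd, 2nd-last, ...).
On "xqanmocjohm" that produces "xmqhaonjmco".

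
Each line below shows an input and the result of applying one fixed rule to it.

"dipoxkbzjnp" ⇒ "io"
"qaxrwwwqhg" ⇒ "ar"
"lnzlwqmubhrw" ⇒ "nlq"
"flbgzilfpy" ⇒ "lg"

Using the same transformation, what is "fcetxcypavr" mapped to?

Rule — keep every other character starting from the second (positions 2nd, 4th, 6th, ...), then delete the last 3 characters.
So "fcetxcypavr" becomes "ct".

ct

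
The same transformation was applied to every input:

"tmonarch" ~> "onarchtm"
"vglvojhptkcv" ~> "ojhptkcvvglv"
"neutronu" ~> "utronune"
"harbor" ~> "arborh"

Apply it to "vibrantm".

brantmvi

Looking at the pairs, the operation is to swap the front and back halves of the string, then move the last 2 characters to the front (rotate right by 2).
Working it through for "vibrantm": intermediate "antmvibr", final "brantmvi".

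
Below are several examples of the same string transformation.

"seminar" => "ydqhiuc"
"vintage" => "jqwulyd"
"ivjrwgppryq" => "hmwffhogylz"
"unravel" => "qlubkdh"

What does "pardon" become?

tedfqh

Each output is the input with this applied: move the first 3 characters to the end (rotate left by 3), then shift every letter 10 places backward in the alphabet (wrapping around).
Applying both steps to "pardon": "donpar", then "tedfqh".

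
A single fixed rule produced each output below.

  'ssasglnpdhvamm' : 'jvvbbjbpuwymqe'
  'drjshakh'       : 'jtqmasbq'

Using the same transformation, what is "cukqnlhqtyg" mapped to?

chpldtzwuqz

Each output is the input with this applied: shift every letter 9 places forward in the alphabet (wrapping around), then move the last 3 characters to the front (rotate right by 3).
Starting from "cukqnlhqtyg": after the first operation, "ldtzwuqzchp"; after the second, "chpldtzwuqz".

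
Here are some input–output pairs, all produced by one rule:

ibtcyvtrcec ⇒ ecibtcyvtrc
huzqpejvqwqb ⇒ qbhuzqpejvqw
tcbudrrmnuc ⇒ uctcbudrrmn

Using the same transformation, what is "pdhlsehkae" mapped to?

aepdhlsehk

The transformation: move the last 2 characters to the front (rotate right by 2).
So "pdhlsehkae" becomes "aepdhlsehk".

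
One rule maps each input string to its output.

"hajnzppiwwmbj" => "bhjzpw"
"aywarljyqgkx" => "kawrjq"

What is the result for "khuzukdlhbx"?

bkuud

The rule is to move the last 3 characters to the front (rotate right by 3), then keep every other character starting from the second (positions 2nd, 4th, 6th, ...).
For "khuzukdlhbx", step one produces "hbxkhuzukdl"; step two turns that into "bkuud".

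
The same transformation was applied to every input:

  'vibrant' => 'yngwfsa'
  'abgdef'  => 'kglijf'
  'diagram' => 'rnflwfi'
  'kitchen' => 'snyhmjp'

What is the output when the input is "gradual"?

qwfizfl

Each output is the input with this applied: swap the first and last characters, then shift every letter 5 places forward in the alphabet (wrapping around).
"gradual" → "lraduag" → "qwfizfl".
(Check on "vibrant": → "tibranv" → "yngwfsa" ✓)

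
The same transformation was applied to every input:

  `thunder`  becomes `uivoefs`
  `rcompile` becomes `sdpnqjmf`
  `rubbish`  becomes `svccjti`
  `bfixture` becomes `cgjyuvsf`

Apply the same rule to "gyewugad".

hzfxvhbe

In each case the input is transformed by: shift every letter 1 place forward in the alphabet (wrapping around).
On "gyewugad" that produces "hzfxvhbe".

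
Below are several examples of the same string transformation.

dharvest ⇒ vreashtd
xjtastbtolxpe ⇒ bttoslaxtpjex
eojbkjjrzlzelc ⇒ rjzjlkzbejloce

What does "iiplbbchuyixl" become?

chbubylipxili

Each output is the input with this applied: take characters alternately from the front and the back (1st, last, 2nd, 2nd-last, ...), then reverse the string.
Applying both steps to "iiplbbchuyixl": "ilixpilybubhc", then "chbubylipxili".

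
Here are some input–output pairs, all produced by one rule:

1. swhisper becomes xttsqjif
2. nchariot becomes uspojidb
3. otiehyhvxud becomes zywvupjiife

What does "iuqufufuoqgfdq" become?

The transformation: sort the characters into reverse alphabetical order, then shift every letter 1 place forward in the alphabet (wrapping around).
Starting from "iuqufufuoqgfdq": after the first operation, "uuuuqqqoigfffd"; after the second, "vvvvrrrpjhggge".

vvvvrrrpjhggge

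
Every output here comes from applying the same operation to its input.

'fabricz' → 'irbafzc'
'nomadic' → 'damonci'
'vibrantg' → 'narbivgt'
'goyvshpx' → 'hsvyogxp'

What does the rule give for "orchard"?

The rule is to move the last 2 characters to the front (rotate right by 2), then reverse the string.
For "orchard", step one produces "rdorcha"; step two turns that into "ahcrodr".

ahcrodr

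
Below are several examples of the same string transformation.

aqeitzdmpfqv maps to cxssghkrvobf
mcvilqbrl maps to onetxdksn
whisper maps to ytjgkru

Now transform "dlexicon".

The rule is to shift every letter 2 places forward in the alphabet (wrapping around), then take characters alternately from the front and the back (1st, last, 2nd, 2nd-last, ...).
For "dlexicon", step one produces "fngzkeqp"; step two turns that into "fpnqgezk".
(Check on "mcvilqbrl": → "oexknsdtn" → "onetxdksn" ✓)

fpnqgezk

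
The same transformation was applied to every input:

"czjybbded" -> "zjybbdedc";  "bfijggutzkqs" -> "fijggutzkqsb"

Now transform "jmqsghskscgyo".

mqsghskscgyoj

The transformation: move the first character to the end.
For "jmqsghskscgyo" the result is "mqsghskscgyoj".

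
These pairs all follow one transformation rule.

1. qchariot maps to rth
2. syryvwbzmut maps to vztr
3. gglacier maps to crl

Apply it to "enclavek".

What's happening: move the first 3 characters to the end (rotate left by 3), then keep one character in every 3, starting at position 2 (positions 2nd, 5th, 8th, ...).
Starting from "enclavek": after the first operation, "lavekenc"; after the second, "akc".

akc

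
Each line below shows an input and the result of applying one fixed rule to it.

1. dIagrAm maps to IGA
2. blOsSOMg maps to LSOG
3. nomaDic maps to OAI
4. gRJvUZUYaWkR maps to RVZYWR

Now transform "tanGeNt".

Each output is the input with this applied: keep every other character starting from the second (positions 2nd, 4th, 6th, ...), then convert every letter to uppercase.
On "tanGeNt": the first step gives "aGN", and the second then gives "AGN".

AGN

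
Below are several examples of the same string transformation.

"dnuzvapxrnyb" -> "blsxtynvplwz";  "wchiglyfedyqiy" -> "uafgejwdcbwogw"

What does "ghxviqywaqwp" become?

The rule is to shift every letter 2 places backward in the alphabet (wrapping around).
Doing the same to "ghxviqywaqwp": "efvtgowuyoun".

efvtgowuyoun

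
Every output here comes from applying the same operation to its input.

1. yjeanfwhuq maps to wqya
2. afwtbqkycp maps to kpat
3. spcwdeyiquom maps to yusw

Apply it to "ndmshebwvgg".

Rule — keep one character in every 3, starting at position 1 (positions 1st, 4th, 7th, ...), then swap the front and back halves of the string.
Applying both steps to "ndmshebwvgg": "nsbg", then "bgns".

bgns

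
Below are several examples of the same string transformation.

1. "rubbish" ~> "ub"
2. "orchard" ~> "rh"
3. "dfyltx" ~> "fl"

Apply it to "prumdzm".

rm

The transformation: keep every other character starting from the second (positions 2nd, 4th, 6th, ...), then delete the last character.
"prumdzm" → "rmz" → "rm".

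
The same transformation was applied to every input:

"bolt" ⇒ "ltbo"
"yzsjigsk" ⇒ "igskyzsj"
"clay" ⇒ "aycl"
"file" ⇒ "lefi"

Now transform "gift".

ftgi

In each case the input is transformed by: swap the front and back halves of the string.
So "gift" becomes "ftgi".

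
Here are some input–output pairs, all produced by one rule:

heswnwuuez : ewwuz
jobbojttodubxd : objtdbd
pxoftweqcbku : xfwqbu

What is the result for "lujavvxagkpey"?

uavake

Rule — keep every other character starting from the second (positions 2nd, 4th, 6th, ...).
Applying that to "lujavvxagkpey" gives "uavake".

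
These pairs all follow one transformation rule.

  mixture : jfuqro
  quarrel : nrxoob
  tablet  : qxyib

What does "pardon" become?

What's happening: delete the last character, then shift every letter 3 places backward in the alphabet (wrapping around).
On "pardon": the first step gives "pardo", and the second then gives "mxoal".

mxoal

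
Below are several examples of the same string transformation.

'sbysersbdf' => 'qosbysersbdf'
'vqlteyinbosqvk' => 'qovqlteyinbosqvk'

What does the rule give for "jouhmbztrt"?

Each output is the input with this applied: prepend "qo".
Applying that to "jouhmbztrt" gives "qojouhmbztrt".

qojouhmbztrt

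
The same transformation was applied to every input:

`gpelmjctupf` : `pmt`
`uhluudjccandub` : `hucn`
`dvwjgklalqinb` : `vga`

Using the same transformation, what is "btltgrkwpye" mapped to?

Each output is the input with this applied: delete the last 3 characters, then keep one character in every 3, starting at position 2 (positions 2nd, 5th, 8th, ...).
Doing the same to "btltgrkwpye": "tgw".

tgw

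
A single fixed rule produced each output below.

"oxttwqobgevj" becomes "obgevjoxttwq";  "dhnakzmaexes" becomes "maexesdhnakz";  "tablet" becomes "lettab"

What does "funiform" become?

formfuni

The rule is to swap the front and back halves of the string.
Applying that to "funiform" gives "formfuni".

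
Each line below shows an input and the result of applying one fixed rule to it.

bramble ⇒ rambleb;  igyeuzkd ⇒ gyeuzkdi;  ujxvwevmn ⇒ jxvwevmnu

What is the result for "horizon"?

Rule — move the first character to the end.
On "horizon" that produces "orizonh".

orizonh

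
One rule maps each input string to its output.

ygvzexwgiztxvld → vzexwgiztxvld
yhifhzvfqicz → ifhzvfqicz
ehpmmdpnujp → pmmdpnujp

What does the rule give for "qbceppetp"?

ceppetp

Each output is the input with this applied: delete the first 2 characters.
Doing the same to "qbceppetp": "ceppetp".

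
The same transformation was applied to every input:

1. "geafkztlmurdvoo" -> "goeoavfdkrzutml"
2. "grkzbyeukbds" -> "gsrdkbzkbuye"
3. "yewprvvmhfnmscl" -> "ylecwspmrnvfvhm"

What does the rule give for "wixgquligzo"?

woizxggiqlu

The transformation: take characters alternately from the front and the back (1st, last, 2nd, 2nd-last, ...).
So "wixgquligzo" becomes "woizxggiqlu".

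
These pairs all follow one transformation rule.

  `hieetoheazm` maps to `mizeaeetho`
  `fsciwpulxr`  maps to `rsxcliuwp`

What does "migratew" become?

Each output is the input with this applied: take characters alternately from the front and the back (1st, last, 2nd, 2nd-last, ...), then delete the first character.
Applying both steps to "migratew": "mwiegtra", then "wiegtra".

wiegtra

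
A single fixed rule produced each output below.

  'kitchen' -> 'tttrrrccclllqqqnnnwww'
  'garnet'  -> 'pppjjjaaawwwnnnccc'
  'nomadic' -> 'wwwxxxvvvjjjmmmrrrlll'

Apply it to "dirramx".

The pattern: shift every letter 9 places forward in the alphabet (wrapping around), then repeat every character 3 times.
Starting from "dirramx": after the first operation, "mraajvg"; after the second, "mmmrrraaaaaajjjvvvggg".

mmmrrraaaaaajjjvvvggg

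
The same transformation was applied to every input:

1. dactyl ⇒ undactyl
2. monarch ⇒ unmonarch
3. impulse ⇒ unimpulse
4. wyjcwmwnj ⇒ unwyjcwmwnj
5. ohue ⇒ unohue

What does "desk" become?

Each output is the input with this applied: prepend "un".
So "desk" becomes "undesk".

undesk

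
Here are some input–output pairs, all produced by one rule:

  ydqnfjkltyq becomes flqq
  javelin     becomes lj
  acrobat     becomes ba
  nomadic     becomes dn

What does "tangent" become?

et

Each output is the input with this applied: move the first 3 characters to the end (rotate left by 3), then keep one character in every 3, starting at position 2 (positions 2nd, 5th, 8th, ...).
For "tangent", step one produces "genttan"; step two turns that into "et".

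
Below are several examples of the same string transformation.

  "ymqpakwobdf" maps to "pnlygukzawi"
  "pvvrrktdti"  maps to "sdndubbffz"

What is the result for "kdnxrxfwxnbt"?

dlxhgphbhxnu

The transformation: shift every letter 10 places forward in the alphabet (wrapping around), then reverse the string.
On "kdnxrxfwxnbt": the first step gives "unxhbhpghxld", and the second then gives "dlxhgphbhxnu".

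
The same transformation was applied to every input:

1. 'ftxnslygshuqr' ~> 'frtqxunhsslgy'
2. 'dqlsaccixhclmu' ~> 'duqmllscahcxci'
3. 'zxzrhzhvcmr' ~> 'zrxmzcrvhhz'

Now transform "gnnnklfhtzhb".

The pattern: take characters alternately from the front and the back (1st, last, 2nd, 2nd-last, ...).
Doing the same to "gnnnklfhtzhb": "gbnhnzntkhlf".

gbnhnzntkhlf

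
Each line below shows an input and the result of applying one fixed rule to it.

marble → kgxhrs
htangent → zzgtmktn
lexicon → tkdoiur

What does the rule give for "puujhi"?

The pattern: swap the first and last characters, then shift every letter 6 places forward in the alphabet (wrapping around).
Working it through for "puujhi": intermediate "iuujhp", final "oaapnv".

oaapnv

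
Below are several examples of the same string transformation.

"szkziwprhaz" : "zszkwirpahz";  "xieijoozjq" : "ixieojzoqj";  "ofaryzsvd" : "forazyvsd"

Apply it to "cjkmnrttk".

The pattern: swap each adjacent pair of characters (1↔2, 3↔4, ...).
So "cjkmnrttk" becomes "jcmkrnttk".

jcmkrnttk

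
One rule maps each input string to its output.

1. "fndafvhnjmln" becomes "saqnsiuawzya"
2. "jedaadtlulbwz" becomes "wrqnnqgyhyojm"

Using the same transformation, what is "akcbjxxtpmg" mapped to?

The transformation: shift every letter 13 places forward in the alphabet (wrapping around) — i.e. ROT13.
Doing the same to "akcbjxxtpmg": "nxpowkkgczt".

nxpowkkgczt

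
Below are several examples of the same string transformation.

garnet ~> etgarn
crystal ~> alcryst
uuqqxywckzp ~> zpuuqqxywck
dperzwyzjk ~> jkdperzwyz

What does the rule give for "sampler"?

ersampl

Looking at the pairs, the operation is to move the last 2 characters to the front (rotate right by 2).
So "sampler" becomes "ersampl".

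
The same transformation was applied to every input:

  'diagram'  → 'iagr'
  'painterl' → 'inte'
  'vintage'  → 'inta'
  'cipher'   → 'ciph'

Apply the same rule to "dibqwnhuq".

What's happening: move the last 2 characters to the front (rotate right by 2), then keep only the last 4 characters.
Starting from "dibqwnhuq": after the first operation, "uqdibqwnh"; after the second, "qwnh".

qwnh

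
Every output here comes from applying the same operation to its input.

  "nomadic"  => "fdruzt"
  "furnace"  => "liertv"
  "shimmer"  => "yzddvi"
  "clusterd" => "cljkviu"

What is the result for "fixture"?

In each case the input is transformed by: delete the first character, then shift every letter 9 places backward in the alphabet (wrapping around).
Starting from "fixture": after the first operation, "ixture"; after the second, "zokliv".

zokliv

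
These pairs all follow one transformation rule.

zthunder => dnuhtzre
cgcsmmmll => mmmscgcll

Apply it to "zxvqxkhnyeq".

The pattern: reverse the string, then move the first 2 characters to the end (rotate left by 2).
Starting from "zxvqxkhnyeq": after the first operation, "qeynhkxqvxz"; after the second, "ynhkxqvxzqe".

ynhkxqvxzqe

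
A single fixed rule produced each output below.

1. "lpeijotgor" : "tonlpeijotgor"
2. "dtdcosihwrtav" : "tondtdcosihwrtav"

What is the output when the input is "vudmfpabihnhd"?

tonvudmfpabihnhd

In each case the input is transformed by: prepend "ton".
On "vudmfpabihnhd" that produces "tonvudmfpabihnhd".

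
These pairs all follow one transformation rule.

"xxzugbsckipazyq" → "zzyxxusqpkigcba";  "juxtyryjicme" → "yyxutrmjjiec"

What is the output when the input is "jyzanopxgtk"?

In each case the input is transformed by: sort the characters into reverse alphabetical order.
"jyzanopxgtk" → "zyxtponkjga".

zyxtponkjga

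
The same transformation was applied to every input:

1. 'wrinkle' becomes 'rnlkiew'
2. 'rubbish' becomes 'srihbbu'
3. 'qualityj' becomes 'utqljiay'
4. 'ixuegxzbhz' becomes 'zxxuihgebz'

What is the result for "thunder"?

trnhedu

In each case the input is transformed by: sort the characters into reverse alphabetical order, then move the first character to the end.
"thunder" → "utrnhed" → "trnhedu".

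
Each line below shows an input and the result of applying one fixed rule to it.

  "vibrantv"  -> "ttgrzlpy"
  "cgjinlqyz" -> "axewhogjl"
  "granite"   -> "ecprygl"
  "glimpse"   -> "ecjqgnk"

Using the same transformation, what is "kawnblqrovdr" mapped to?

In each case the input is transformed by: take characters alternately from the front and the back (1st, last, 2nd, 2nd-last, ...), then shift every letter 2 places backward in the alphabet (wrapping around).
Working it through for "kawnblqrovdr": intermediate "kradwvnobrlq", final "ipybutlmzpjo".

ipybutlmzpjo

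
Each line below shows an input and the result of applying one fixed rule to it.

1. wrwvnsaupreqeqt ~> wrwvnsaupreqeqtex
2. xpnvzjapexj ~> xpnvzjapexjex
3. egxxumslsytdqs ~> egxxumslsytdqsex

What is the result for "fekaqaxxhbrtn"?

fekaqaxxhbrtnex

In each case the input is transformed by: append "ex".
For "fekaqaxxhbrtn" the result is "fekaqaxxhbrtnex".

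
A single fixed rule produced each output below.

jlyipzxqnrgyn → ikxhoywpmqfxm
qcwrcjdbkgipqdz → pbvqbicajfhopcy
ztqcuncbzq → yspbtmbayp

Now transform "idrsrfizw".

Looking at the pairs, the operation is to shift every letter 1 place backward in the alphabet (wrapping around).
On "idrsrfizw" that produces "hcqrqehyv".

hcqrqehyv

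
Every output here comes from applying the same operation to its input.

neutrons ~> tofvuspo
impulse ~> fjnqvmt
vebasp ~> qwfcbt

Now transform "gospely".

zhptqfm

The transformation: shift every letter 1 place forward in the alphabet (wrapping around), then move the last character to the front.
"gospely" → "hptqfmz" → "zhptqfm".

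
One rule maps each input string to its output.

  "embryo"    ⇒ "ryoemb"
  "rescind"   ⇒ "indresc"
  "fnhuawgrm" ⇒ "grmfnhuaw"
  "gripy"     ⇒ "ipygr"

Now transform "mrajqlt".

Looking at the pairs, the operation is to move the last 3 characters to the front (rotate right by 3).
For "mrajqlt" the result is "qltmraj".

qltmraj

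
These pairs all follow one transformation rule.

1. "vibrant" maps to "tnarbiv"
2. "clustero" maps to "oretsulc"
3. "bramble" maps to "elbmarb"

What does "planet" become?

tenalp

The transformation: reverse the string.
"planet" → "tenalp".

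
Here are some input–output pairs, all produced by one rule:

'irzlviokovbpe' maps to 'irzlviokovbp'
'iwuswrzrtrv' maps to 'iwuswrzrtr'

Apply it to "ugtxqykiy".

ugtxqyki

The pattern: delete the last character.
"ugtxqykiy" → "ugtxqyki".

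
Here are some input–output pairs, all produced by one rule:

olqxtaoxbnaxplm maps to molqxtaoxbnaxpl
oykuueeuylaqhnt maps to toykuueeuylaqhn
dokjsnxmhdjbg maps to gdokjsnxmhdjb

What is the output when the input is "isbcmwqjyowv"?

visbcmwqjyow

Looking at the pairs, the operation is to move the last character to the front.
Applying that to "isbcmwqjyowv" gives "visbcmwqjyow".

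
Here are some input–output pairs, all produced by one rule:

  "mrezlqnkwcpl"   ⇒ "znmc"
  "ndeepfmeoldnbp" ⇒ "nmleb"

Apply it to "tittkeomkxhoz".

zxtto

In each case the input is transformed by: keep one character in every 3, starting at position 1 (positions 1st, 4th, 7th, ...), then sort the characters into reverse alphabetical order.
"tittkeomkxhoz" → "zxtto".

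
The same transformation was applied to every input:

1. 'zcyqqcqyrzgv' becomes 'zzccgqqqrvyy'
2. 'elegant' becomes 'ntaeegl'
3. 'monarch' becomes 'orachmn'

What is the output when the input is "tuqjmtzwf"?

Looking at the pairs, the operation is to sort the characters into alphabetical order, then move the last 2 characters to the front (rotate right by 2).
Applying that to "tuqjmtzwf" gives "wzfjmqttu".

wzfjmqttu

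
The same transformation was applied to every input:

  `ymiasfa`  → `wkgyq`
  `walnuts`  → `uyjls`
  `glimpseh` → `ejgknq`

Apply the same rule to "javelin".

Each output is the input with this applied: delete the last 2 characters, then shift every letter 2 places backward in the alphabet (wrapping around).
For "javelin", step one produces "javel"; step two turns that into "hytcj".

hytcj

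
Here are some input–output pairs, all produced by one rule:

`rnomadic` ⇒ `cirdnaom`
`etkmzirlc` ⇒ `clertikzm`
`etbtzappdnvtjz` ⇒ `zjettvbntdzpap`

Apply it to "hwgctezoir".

rihowzgect

Rule — move the last character to the front, then take characters alternately from the front and the back (1st, last, 2nd, 2nd-last, ...).
Starting from "hwgctezoir": after the first operation, "rhwgctezoi"; after the second, "rihowzgect".
(Check on "etbtzappdnvtjz": → "zetbtzappdnvtj" → "zjettvbntdzpap" ✓)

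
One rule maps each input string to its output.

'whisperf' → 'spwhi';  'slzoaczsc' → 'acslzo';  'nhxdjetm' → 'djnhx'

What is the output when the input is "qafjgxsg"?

jgqaf

The rule is to delete the last 3 characters, then move the last 2 characters to the front (rotate right by 2).
On "qafjgxsg" that produces "jgqaf".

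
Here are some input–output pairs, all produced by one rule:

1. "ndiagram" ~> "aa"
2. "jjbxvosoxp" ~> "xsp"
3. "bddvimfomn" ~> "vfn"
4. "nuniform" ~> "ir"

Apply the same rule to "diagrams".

The rule is to delete the first character, then keep one character in every 3, starting at position 3 (positions 3rd, 6th, 9th, ...).
For "diagrams", step one produces "iagrams"; step two turns that into "gm".

gm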